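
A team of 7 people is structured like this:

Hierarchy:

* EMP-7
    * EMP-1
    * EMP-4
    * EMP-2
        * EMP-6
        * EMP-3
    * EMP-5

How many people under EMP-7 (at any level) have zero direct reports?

The people in EMP-7's organization with no one reporting to them are EMP-5, EMP-3, EMP-6, EMP-4, EMP-1. That is 5.

5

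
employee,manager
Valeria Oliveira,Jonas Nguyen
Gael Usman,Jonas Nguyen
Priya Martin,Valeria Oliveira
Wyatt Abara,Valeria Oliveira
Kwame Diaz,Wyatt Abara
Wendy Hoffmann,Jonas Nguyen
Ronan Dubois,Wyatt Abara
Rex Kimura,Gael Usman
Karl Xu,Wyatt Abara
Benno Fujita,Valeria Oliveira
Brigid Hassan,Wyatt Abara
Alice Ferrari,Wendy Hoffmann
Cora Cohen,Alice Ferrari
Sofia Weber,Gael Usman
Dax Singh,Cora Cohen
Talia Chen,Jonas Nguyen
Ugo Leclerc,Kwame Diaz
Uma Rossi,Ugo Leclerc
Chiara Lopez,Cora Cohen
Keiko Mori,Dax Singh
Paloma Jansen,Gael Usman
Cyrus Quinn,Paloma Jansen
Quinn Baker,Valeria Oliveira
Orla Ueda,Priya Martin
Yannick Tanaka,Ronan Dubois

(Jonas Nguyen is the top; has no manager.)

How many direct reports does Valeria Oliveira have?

4

Valeria Oliveira directly manages Priya Martin, Wyatt Abara, Benno Fujita, Quinn Baker. That is 4 direct reports.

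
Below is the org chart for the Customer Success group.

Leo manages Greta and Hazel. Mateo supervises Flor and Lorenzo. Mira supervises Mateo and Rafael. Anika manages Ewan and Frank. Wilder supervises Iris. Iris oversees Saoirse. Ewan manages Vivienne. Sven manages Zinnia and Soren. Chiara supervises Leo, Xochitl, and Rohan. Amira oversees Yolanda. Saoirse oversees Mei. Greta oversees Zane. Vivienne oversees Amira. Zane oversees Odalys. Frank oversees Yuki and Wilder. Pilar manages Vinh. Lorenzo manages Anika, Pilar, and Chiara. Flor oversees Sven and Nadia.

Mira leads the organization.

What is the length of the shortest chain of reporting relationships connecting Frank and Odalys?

7

Frank is 2 levels below Lorenzo, and Odalys is 5 levels below Lorenzo (their lowest common manager). The shortest path runs up from Frank to Lorenzo and back down to Odalys: 2 + 5 = 7 links.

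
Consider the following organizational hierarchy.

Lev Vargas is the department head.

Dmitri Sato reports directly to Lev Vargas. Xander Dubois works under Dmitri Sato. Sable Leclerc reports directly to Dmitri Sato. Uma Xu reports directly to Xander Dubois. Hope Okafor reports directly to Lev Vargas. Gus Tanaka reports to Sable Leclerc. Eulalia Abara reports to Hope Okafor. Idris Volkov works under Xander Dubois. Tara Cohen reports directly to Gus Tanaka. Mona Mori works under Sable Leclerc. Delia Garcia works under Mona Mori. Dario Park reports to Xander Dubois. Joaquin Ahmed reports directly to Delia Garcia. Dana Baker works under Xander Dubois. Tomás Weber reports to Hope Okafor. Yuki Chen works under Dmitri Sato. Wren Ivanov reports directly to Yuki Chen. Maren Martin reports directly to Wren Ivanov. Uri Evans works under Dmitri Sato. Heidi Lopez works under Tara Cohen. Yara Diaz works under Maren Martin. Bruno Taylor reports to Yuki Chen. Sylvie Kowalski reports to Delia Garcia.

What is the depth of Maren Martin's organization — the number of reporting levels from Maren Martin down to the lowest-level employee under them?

1

The longest chain under Maren Martin runs Maren Martin → Yara Diaz, which is 1 level below Maren Martin.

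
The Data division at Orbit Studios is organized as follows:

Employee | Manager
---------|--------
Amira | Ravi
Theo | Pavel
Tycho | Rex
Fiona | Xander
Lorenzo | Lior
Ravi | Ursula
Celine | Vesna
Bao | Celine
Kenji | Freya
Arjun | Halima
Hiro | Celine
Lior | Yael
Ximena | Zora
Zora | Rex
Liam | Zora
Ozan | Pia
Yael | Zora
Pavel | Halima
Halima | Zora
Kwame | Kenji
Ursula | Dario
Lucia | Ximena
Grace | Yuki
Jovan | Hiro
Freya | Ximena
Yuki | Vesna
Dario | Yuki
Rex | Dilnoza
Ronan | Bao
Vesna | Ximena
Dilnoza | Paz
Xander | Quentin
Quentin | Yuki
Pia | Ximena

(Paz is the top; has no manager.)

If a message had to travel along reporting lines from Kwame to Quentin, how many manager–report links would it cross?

6

Kwame is 3 levels below Ximena, and Quentin is 3 levels below Ximena (their lowest common manager). The shortest path runs up from Kwame to Ximena and back down to Quentin: 3 + 3 = 6 links.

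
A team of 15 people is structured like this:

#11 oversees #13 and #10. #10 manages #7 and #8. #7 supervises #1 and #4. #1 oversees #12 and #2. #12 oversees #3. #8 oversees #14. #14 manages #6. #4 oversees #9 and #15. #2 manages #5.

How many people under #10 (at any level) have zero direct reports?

5

The people in #10's organization with no one reporting to them are #6, #15, #9, #5, #3. That is 5.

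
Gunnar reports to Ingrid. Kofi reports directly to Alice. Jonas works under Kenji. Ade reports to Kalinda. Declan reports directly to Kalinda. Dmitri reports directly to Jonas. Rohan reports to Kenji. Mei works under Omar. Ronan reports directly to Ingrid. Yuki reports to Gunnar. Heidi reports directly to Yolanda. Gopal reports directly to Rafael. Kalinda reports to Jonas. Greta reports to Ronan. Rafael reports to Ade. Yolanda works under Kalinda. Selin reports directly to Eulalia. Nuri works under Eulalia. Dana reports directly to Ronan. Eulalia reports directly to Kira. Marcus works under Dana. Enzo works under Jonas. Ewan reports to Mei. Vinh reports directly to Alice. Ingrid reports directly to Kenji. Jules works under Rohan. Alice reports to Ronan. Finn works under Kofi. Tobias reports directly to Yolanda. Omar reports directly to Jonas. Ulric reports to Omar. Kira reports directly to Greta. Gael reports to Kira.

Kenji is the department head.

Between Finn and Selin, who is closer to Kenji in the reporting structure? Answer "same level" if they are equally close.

Finn is 5 levels below Kenji; Selin is 6. Finn is higher.

Finn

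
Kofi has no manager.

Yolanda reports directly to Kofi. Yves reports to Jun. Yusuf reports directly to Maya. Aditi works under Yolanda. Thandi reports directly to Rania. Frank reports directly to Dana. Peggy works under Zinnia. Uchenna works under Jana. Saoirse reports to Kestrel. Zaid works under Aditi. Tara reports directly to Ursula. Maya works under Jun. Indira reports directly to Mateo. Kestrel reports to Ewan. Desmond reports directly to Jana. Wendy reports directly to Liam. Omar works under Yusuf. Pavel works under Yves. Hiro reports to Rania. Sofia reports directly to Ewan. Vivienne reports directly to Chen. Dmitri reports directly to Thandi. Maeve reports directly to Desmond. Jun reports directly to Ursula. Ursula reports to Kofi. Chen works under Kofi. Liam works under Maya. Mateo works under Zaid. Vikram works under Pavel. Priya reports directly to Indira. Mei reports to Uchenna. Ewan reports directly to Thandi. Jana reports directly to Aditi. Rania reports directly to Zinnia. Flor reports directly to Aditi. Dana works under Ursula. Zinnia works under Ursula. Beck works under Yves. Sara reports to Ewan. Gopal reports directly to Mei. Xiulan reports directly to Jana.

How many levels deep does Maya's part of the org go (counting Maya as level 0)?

2

The longest chain under Maya runs Maya → Yusuf → Omar, which is 2 levels below Maya.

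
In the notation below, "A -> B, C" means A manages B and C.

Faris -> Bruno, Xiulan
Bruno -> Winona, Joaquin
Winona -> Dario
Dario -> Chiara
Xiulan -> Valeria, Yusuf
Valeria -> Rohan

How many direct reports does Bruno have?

2

Bruno directly manages Winona, Joaquin. That is 2 direct reports.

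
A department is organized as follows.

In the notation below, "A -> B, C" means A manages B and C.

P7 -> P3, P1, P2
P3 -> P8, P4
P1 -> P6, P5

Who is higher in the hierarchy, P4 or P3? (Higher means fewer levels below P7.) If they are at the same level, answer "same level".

P4 is 2 levels below P7; P3 is 1. P3 is higher.

P3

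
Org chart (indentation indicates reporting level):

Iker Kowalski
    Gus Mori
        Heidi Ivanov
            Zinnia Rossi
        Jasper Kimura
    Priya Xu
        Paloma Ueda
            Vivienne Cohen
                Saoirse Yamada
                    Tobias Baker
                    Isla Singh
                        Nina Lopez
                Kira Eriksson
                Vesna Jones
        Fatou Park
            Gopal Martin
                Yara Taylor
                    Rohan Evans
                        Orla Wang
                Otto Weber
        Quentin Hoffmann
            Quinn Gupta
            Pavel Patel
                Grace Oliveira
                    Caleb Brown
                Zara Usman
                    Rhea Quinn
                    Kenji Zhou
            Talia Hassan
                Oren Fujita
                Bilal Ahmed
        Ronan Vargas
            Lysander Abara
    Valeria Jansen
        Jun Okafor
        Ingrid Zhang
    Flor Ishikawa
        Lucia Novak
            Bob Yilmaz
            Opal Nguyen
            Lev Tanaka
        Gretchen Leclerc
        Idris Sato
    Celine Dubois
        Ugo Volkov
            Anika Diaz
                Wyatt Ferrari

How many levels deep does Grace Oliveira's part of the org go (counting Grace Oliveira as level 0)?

1

The longest chain under Grace Oliveira runs Grace Oliveira → Caleb Brown, which is 1 level below Grace Oliveira.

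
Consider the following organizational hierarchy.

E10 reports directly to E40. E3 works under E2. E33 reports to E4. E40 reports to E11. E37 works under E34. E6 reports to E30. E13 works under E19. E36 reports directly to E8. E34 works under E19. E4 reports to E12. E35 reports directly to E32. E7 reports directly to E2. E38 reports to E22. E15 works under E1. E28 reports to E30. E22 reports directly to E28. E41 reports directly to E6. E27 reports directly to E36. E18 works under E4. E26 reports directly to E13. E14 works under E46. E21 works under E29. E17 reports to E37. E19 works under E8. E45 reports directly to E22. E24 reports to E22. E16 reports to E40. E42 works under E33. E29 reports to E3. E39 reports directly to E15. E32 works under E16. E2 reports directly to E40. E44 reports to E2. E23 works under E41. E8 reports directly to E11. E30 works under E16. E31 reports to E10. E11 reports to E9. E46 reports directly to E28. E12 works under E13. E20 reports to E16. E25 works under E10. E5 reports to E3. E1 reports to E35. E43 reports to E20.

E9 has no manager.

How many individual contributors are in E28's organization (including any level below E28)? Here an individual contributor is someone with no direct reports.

The people in E28's organization with no one reporting to them are E14, E45, E38, E24. That is 4.

4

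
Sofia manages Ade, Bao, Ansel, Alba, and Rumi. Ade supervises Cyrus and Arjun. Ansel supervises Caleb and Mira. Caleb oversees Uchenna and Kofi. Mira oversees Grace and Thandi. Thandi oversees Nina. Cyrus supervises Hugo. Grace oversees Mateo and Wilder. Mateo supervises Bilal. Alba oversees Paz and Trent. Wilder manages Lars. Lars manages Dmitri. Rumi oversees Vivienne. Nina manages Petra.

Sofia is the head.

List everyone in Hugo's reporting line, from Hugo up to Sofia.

Hugo -> Cyrus -> Ade -> Sofia

Hugo reports to Cyrus. Cyrus reports to Ade. Ade reports to Sofia. Sofia is at the top.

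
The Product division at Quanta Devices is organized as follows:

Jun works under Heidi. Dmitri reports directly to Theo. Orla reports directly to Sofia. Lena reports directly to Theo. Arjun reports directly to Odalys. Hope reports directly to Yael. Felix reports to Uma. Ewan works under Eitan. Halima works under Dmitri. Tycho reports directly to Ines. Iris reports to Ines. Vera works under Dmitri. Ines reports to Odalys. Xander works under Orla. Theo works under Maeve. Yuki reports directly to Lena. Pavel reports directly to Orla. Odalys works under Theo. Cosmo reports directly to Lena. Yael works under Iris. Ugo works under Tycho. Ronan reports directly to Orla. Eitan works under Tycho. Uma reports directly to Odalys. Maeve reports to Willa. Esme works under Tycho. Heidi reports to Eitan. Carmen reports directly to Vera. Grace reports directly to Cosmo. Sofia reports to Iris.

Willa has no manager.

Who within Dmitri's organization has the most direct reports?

Dmitri

Direct-report counts within Dmitri's organization: Dmitri has 2; Vera has 1. The largest is 2, held by Dmitri.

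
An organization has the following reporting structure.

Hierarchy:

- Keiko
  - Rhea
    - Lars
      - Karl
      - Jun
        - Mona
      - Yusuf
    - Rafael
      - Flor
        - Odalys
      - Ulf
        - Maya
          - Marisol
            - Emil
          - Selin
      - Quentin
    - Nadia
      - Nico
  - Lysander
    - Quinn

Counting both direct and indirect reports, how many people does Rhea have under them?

Rhea directly manages Lars, Rafael, Nadia. Under Lars: Yusuf, Jun, Mona, Karl (4). Under Rafael: Quentin, Ulf, Maya, Selin, Marisol, Emil, Flor, Odalys (8). Under Nadia: Nico (1). So Rhea's organization is 3 direct reports plus everyone under them: 5 + 9 + 2 = 16.

16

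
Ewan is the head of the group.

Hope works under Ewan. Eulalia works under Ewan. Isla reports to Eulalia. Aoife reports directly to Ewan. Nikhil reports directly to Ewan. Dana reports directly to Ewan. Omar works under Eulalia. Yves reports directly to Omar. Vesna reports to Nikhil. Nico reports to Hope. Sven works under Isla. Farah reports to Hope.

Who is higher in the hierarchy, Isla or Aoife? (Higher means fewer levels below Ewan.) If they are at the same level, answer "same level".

Isla is 2 levels below Ewan; Aoife is 1. Aoife is higher.

Aoife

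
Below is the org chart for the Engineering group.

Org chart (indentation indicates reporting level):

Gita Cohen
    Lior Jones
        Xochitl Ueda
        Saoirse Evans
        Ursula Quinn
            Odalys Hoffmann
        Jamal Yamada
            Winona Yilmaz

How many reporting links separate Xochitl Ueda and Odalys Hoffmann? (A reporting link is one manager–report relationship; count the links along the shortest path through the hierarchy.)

Xochitl Ueda is 1 level below Lior Jones, and Odalys Hoffmann is 2 levels below Lior Jones (their lowest common manager). The shortest path runs up from Xochitl Ueda to Lior Jones and back down to Odalys Hoffmann: 1 + 2 = 3 links.

3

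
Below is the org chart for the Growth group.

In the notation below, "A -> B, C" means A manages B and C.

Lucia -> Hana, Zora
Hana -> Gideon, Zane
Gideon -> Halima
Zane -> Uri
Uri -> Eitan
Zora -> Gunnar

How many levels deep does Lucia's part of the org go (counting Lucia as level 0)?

The longest chain under Lucia runs Lucia → Hana → Zane → Uri → Eitan, which is 4 levels below Lucia.

4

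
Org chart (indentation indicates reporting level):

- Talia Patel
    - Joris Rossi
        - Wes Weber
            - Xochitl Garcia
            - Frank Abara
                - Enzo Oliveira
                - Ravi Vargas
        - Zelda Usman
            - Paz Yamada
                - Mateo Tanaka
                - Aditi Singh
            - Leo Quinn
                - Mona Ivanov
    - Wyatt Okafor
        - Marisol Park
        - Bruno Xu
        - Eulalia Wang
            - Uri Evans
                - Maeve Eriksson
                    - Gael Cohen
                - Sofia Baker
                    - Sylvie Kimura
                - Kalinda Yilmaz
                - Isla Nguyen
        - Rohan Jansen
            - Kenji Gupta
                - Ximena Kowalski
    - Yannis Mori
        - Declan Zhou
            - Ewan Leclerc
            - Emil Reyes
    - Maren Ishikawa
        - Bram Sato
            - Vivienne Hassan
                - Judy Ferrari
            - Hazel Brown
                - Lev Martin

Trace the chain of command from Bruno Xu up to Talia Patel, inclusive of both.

Bruno Xu -> Wyatt Okafor -> Talia Patel

Bruno Xu reports to Wyatt Okafor. Wyatt Okafor reports to Talia Patel. Talia Patel is at the top.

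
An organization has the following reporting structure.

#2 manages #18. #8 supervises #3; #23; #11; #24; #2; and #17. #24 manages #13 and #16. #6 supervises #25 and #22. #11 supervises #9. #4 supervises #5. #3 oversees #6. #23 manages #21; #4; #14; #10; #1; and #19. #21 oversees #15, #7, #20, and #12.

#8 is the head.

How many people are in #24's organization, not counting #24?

2

#24 directly manages #13, #16. #13 has no reports. #16 has no reports. So #24's organization is 2 direct reports plus everyone under them: 1 + 1 = 2.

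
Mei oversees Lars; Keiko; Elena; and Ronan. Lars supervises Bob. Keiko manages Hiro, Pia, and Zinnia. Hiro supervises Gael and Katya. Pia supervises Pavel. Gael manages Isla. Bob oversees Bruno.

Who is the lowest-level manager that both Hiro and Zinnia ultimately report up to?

Hiro's chain of managers is Keiko, Mei. Zinnia's chain of managers is Keiko, Mei. The first manager that appears in both chains is Keiko.

Keiko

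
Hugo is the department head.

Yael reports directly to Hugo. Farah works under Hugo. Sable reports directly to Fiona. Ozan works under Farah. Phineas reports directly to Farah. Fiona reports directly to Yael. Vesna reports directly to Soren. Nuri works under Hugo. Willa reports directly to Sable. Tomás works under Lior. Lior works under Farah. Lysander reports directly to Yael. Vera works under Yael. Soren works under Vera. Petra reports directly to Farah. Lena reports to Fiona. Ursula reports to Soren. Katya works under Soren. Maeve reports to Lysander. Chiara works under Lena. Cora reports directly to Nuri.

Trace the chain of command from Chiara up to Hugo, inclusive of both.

Chiara -> Lena -> Fiona -> Yael -> Hugo

Chiara reports to Lena. Lena reports to Fiona. Fiona reports to Yael. Yael reports to Hugo. Hugo is at the top.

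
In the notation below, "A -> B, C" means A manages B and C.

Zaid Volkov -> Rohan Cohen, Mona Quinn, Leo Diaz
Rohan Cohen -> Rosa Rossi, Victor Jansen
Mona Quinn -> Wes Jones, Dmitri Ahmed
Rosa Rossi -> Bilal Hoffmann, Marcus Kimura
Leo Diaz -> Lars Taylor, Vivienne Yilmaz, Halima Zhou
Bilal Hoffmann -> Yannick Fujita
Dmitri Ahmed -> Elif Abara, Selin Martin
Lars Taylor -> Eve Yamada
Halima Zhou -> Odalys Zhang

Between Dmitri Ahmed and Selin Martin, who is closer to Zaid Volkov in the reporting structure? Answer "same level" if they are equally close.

Dmitri Ahmed

Dmitri Ahmed is 2 levels below Zaid Volkov; Selin Martin is 3. Dmitri Ahmed is higher.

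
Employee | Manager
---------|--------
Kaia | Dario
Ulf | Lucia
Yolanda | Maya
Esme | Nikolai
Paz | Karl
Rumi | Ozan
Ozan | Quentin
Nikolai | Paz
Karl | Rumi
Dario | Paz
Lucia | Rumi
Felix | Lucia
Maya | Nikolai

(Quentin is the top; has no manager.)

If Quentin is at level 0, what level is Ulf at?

4

Chain from Ulf up to Quentin: Ulf → Lucia → Rumi → Ozan → Quentin. That is 4 steps up, so Ulf is 4 levels below Quentin.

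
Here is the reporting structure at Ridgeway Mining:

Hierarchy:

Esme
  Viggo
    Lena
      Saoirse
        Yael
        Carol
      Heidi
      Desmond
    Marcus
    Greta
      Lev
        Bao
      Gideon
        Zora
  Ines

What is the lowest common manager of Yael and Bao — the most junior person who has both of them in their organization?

Viggo

Yael's chain of managers is Saoirse, Lena, Viggo, Esme. Bao's chain of managers is Lev, Greta, Viggo, Esme. The first manager that appears in both chains is Viggo.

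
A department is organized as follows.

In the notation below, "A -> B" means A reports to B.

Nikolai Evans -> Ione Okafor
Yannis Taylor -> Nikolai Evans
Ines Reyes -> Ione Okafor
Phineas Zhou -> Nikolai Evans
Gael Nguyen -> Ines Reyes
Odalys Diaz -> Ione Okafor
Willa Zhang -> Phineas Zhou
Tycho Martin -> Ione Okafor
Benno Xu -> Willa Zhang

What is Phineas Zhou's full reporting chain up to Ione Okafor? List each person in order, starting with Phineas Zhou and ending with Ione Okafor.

Phineas Zhou reports to Nikolai Evans. Nikolai Evans reports to Ione Okafor. Ione Okafor is at the top.

Phineas Zhou -> Nikolai Evans -> Ione Okafor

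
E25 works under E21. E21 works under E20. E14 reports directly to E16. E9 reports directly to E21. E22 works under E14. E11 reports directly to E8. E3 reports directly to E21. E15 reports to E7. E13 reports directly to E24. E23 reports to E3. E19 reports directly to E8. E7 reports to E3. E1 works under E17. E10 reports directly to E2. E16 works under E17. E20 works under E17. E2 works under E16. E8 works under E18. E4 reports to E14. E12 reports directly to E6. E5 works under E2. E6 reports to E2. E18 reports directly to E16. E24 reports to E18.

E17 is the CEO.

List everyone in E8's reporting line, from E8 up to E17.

E8 -> E18 -> E16 -> E17

E8 reports to E18. E18 reports to E16. E16 reports to E17. E17 is at the top.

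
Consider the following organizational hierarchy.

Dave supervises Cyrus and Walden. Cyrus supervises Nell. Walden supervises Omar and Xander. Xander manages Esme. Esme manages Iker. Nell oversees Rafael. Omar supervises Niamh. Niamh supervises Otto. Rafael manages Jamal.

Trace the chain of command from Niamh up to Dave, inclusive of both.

Niamh -> Omar -> Walden -> Dave

Niamh reports to Omar. Omar reports to Walden. Walden reports to Dave. Dave is at the top.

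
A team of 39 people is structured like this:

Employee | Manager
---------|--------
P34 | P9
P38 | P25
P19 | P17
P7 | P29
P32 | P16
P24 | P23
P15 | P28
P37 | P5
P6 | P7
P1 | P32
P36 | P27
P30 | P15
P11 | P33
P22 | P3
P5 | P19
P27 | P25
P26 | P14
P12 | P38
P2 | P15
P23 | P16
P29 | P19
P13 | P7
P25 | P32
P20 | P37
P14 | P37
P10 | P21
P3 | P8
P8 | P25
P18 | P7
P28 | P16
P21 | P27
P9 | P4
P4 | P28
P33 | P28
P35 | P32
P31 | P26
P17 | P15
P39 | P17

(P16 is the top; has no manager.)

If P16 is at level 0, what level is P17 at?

3

Chain from P17 up to P16: P17 → P15 → P28 → P16. That is 3 steps up, so P17 is 3 levels below P16.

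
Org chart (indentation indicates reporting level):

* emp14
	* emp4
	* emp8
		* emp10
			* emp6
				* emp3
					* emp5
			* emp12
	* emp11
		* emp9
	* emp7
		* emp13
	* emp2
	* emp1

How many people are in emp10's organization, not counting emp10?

emp10 directly manages emp6, emp12. Under emp6: emp3, emp5 (2). emp12 has no reports. So emp10's organization is 2 direct reports plus everyone under them: 3 + 1 = 4.

4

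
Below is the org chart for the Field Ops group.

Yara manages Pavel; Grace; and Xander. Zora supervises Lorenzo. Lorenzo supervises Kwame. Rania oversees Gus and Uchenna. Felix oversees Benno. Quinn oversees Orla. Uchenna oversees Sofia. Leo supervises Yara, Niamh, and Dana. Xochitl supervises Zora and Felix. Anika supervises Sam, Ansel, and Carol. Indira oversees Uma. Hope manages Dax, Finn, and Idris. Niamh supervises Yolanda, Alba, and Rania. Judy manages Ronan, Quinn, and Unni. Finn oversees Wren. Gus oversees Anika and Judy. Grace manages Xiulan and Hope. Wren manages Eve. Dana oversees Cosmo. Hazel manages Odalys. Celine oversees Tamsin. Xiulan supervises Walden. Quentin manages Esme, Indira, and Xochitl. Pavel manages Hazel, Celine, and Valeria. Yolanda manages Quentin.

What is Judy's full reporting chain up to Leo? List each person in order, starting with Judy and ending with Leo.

Judy reports to Gus. Gus reports to Rania. Rania reports to Niamh. Niamh reports to Leo. Leo is at the top.

Judy -> Gus -> Rania -> Niamh -> Leo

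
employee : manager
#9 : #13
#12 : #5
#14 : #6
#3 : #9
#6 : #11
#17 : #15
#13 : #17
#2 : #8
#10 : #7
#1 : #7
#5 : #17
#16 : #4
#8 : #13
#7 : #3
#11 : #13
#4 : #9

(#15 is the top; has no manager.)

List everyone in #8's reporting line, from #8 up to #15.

#8 reports to #13. #13 reports to #17. #17 reports to #15. #15 is at the top.

#8 -> #13 -> #17 -> #15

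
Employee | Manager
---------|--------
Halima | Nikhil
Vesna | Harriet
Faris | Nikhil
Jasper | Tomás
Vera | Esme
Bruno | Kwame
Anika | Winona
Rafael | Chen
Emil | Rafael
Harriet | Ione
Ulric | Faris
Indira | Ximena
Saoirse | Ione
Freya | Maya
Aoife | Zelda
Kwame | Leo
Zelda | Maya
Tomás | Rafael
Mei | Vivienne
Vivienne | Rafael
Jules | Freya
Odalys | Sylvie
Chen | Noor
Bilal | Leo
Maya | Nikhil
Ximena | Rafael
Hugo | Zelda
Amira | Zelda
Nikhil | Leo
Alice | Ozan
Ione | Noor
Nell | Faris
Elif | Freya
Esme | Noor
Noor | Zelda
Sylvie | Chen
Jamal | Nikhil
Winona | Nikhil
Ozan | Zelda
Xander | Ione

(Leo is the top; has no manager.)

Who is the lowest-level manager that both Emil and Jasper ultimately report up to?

Rafael

Emil's chain of managers is Rafael, Chen, Noor, Zelda, Maya, Nikhil, Leo. Jasper's chain of managers is Tomás, Rafael, Chen, Noor, Zelda, Maya, Nikhil, Leo. The first manager that appears in both chains is Rafael.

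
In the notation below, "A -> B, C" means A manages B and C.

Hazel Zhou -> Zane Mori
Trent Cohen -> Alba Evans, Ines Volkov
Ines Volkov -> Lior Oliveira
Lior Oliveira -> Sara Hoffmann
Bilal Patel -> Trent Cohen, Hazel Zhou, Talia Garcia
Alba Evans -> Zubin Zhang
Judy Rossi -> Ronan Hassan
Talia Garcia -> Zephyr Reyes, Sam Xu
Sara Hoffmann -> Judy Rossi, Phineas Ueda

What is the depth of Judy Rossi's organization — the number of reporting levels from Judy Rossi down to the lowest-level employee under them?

1

The longest chain under Judy Rossi runs Judy Rossi → Ronan Hassan, which is 1 level below Judy Rossi.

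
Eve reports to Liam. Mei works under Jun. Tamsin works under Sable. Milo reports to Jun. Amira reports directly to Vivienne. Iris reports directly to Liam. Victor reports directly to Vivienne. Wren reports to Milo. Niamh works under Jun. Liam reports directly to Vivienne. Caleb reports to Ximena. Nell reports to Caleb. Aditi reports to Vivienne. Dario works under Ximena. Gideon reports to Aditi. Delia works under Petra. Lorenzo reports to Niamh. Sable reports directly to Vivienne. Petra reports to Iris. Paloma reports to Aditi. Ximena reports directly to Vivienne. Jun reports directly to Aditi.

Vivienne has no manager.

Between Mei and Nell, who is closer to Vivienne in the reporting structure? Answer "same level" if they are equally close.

same level

Both Mei and Nell are 3 levels below Vivienne.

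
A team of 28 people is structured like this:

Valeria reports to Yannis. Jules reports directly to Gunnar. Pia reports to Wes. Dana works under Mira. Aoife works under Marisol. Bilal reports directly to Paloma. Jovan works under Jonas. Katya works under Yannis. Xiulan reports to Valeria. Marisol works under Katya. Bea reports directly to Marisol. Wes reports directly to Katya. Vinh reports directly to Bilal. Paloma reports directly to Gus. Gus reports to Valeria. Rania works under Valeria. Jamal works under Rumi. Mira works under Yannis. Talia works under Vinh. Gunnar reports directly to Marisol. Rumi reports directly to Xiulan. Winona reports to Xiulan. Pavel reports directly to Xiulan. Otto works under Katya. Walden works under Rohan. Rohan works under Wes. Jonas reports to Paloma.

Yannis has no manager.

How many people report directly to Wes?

2

Wes directly manages Rohan, Pia. That is 2 direct reports.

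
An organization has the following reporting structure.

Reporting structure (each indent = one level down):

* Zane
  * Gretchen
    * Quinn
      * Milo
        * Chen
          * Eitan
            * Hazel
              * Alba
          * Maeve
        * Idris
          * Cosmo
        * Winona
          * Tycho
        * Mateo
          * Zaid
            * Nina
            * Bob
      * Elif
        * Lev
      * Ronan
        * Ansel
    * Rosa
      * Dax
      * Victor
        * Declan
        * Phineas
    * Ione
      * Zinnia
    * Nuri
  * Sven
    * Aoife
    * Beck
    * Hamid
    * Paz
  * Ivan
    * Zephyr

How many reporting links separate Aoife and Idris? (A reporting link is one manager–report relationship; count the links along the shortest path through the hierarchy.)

6

Aoife is 2 levels below Zane, and Idris is 4 levels below Zane (their lowest common manager). The shortest path runs up from Aoife to Zane and back down to Idris: 2 + 4 = 6 links.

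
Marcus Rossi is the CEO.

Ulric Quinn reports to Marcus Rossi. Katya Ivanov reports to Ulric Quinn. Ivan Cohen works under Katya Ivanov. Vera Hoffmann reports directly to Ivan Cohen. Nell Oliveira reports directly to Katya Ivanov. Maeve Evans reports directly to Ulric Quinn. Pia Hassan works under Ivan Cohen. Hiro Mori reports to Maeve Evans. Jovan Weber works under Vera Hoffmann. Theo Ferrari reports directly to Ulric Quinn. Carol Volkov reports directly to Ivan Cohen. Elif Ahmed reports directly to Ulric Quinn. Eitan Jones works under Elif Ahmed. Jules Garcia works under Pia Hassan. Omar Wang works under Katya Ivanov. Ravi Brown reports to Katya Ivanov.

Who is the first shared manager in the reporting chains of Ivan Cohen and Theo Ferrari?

Ulric Quinn

Ivan Cohen's chain of managers is Katya Ivanov, Ulric Quinn, Marcus Rossi. Theo Ferrari's chain of managers is Ulric Quinn, Marcus Rossi. The first manager that appears in both chains is Ulric Quinn.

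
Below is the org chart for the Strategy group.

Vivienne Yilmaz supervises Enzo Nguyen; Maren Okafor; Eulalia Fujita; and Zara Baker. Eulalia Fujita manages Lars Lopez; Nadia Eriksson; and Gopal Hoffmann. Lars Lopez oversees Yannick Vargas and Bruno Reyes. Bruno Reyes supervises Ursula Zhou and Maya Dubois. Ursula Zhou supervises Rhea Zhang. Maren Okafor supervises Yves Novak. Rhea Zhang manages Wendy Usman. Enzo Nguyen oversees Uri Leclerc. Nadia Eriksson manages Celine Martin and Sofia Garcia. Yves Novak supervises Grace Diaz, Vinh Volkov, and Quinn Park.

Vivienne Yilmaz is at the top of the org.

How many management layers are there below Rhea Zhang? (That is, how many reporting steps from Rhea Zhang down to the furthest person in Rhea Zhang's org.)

The longest chain under Rhea Zhang runs Rhea Zhang → Wendy Usman, which is 1 level below Rhea Zhang.

1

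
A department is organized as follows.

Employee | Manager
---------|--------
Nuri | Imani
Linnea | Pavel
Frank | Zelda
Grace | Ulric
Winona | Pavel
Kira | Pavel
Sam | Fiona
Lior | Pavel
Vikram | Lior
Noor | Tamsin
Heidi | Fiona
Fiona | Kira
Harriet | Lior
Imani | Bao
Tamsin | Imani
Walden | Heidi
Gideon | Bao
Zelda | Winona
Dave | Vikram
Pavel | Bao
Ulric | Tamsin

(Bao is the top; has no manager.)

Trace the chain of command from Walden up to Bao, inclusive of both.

Walden reports to Heidi. Heidi reports to Fiona. Fiona reports to Kira. Kira reports to Pavel. Pavel reports to Bao. Bao is at the top.

Walden -> Heidi -> Fiona -> Kira -> Pavel -> Bao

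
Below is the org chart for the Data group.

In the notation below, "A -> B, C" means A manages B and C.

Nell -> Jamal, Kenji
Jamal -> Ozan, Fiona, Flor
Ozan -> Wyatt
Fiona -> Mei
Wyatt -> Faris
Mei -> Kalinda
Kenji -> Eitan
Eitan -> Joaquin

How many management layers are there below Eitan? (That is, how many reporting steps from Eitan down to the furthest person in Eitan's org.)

1

The longest chain under Eitan runs Eitan → Joaquin, which is 1 level below Eitan.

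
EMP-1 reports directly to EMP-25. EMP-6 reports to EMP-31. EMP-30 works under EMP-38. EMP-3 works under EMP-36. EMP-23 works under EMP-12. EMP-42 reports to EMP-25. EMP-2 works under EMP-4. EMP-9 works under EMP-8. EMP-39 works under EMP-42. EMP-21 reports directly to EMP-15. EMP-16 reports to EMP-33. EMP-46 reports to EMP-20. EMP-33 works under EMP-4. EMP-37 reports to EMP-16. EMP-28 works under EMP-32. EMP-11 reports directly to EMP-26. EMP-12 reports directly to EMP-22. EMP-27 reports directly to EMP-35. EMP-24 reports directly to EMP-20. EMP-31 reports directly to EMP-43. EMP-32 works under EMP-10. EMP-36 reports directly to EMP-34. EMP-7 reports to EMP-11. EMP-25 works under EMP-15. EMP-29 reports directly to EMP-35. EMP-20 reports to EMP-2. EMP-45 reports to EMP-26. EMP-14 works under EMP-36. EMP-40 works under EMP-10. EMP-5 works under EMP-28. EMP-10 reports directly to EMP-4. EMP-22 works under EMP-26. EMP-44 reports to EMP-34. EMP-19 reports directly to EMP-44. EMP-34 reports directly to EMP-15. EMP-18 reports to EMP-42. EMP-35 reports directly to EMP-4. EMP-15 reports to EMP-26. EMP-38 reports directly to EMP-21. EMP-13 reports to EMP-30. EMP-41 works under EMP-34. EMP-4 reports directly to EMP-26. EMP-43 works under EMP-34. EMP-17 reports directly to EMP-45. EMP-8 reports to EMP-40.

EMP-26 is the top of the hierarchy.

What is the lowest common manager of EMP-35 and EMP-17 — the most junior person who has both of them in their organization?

EMP-26

EMP-35's chain of managers is EMP-4, EMP-26. EMP-17's chain of managers is EMP-45, EMP-26. The first manager that appears in both chains is EMP-26.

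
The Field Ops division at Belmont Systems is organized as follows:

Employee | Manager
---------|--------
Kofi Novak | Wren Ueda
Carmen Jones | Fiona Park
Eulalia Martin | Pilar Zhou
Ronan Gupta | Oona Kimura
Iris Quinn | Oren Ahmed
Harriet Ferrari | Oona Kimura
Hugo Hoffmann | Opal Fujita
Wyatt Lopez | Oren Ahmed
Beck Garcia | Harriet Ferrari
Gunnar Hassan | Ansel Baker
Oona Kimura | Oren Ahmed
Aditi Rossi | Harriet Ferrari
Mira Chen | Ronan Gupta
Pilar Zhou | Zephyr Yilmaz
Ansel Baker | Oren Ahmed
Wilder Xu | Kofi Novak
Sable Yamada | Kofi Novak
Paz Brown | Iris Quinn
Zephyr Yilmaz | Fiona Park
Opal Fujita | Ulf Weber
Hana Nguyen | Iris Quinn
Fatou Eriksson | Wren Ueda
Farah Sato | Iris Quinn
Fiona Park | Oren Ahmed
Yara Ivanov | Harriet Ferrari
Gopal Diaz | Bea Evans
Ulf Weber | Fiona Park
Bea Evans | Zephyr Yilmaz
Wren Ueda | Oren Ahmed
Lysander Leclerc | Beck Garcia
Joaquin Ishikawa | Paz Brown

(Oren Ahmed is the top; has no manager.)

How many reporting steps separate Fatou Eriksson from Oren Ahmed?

2

Chain from Fatou Eriksson up to Oren Ahmed: Fatou Eriksson → Wren Ueda → Oren Ahmed. That is 2 steps up, so Fatou Eriksson is 2 levels below Oren Ahmed.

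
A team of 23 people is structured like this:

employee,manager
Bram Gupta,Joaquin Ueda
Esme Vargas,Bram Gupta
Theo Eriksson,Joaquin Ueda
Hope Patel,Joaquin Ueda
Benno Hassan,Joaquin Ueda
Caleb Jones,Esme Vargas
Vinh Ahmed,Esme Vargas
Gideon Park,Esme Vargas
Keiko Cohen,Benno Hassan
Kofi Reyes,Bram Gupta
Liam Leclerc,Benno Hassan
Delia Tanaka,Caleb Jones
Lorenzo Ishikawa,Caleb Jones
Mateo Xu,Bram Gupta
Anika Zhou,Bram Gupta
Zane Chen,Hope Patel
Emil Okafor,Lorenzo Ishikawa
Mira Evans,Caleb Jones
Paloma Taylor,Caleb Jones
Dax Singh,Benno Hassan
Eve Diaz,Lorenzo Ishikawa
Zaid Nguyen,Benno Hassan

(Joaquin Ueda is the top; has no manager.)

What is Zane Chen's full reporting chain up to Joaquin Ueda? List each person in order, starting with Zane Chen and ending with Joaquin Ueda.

Zane Chen -> Hope Patel -> Joaquin Ueda

Zane Chen reports to Hope Patel. Hope Patel reports to Joaquin Ueda. Joaquin Ueda is at the top.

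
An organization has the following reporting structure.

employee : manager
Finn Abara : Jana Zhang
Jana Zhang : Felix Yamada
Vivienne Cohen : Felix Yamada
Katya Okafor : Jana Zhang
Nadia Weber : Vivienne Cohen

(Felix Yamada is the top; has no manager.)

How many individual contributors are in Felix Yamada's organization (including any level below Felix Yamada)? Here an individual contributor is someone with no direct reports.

The people in Felix Yamada's organization with no one reporting to them are Katya Okafor, Finn Abara, Nadia Weber. That is 3.

3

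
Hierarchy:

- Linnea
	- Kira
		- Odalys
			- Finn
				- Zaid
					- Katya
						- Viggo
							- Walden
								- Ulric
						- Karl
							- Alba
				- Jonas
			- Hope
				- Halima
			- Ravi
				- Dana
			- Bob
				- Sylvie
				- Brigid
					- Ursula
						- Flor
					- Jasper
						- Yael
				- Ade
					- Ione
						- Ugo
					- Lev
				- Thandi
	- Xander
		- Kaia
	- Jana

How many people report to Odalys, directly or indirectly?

25

Odalys directly manages Finn, Hope, Ravi, Bob. Under Finn: Jonas, Zaid, Katya, Karl, Alba, Viggo, Walden, Ulric (8). Under Hope: Halima (1). Under Ravi: Dana (1). Under Bob: Thandi, Ade, Lev, Ione, Ugo, Brigid, Jasper, Yael, Ursula, Flor, Sylvie (11). So Odalys's organization is 4 direct reports plus everyone under them: 9 + 2 + 2 + 12 = 25.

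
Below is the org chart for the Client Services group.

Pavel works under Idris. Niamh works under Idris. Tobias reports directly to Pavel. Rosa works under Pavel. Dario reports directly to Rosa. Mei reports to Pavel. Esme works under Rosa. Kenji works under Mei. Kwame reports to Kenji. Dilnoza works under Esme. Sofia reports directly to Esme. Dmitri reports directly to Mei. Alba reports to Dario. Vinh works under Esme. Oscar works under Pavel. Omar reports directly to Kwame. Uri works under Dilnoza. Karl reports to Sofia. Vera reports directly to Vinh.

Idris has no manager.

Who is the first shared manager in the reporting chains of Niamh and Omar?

Niamh's chain of managers is Idris. Omar's chain of managers is Kwame, Kenji, Mei, Pavel, Idris. The first manager that appears in both chains is Idris.

Idris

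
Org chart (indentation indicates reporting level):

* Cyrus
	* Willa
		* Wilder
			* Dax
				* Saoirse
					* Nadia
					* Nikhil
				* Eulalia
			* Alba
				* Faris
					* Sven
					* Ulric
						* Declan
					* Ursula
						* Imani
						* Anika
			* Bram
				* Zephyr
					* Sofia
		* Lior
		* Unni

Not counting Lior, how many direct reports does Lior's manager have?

Lior reports to Willa. Willa's other direct reports are Wilder, Unni — 2 peers.

2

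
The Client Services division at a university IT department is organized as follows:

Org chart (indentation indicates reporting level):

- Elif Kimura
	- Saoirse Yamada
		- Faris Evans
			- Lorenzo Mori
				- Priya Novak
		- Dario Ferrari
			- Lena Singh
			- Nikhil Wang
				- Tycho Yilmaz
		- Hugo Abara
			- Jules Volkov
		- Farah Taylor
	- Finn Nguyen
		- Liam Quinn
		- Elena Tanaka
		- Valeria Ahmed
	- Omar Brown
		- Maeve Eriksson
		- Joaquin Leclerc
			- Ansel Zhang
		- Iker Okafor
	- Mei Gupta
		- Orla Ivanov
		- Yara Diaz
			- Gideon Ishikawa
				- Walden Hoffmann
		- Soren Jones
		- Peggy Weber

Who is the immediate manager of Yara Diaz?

Yara Diaz reports directly to Mei Gupta.

Mei Gupta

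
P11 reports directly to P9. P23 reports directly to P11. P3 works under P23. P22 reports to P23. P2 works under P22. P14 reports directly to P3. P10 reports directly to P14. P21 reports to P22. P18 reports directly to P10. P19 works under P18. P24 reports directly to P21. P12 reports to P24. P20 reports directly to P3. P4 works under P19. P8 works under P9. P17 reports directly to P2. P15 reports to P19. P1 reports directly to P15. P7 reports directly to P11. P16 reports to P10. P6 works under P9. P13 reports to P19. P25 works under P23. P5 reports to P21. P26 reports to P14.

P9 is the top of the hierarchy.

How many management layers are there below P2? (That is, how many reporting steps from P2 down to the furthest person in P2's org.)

The longest chain under P2 runs P2 → P17, which is 1 level below P2.

1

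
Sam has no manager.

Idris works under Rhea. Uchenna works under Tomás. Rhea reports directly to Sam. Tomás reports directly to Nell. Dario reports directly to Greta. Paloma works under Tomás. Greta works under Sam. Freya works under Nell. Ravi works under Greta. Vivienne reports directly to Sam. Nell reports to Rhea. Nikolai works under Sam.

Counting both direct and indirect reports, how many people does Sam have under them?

Sam directly manages Vivienne, Rhea, Greta, Nikolai. Vivienne has no reports. Under Rhea: Idris, Nell, Tomás, Paloma, Uchenna, Freya (6). Under Greta: Dario, Ravi (2). Nikolai has no reports. So Sam's organization is 4 direct reports plus everyone under them: 1 + 7 + 3 + 1 = 12.

12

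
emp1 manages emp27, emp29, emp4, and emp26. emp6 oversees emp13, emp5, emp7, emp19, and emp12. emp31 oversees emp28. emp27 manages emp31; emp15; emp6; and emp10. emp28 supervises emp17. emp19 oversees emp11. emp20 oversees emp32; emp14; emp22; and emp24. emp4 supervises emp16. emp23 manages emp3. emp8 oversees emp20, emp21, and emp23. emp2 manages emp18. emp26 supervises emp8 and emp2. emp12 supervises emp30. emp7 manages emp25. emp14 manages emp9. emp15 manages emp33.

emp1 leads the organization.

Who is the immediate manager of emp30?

emp12

emp30 reports directly to emp12.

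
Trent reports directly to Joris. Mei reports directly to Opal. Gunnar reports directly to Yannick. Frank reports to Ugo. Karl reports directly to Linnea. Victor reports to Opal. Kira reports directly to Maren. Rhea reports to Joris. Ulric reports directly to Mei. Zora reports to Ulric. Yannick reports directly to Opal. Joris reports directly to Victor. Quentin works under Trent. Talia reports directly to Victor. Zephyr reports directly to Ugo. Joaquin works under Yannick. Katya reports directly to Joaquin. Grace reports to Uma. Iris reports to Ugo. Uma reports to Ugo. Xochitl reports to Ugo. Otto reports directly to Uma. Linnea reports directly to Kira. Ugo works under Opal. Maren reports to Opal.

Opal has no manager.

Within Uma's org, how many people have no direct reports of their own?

2

The people in Uma's organization with no one reporting to them are Otto, Grace. That is 2.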